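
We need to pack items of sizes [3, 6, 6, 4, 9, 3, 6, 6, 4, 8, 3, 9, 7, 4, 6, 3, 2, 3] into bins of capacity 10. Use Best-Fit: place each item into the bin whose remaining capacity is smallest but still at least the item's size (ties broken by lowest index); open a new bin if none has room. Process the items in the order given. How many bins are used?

bin 1: place 3, 7 left
bin 1: place 6, 1 left
bin 2: place 6, 4 left
bin 2: place 4, 0 left
bin 3: place 9, 1 left
bin 4: place 3, 7 left
bin 4: place 6, 1 left
bin 5: place 6, 4 left
bin 5: place 4, 0 left
bin 6: place 8, 2 left
bin 7: place 3, 7 left
bin 8: place 9, 1 left
bin 7: place 7, 0 left
bin 9: place 4, 6 left
bin 9: place 6, 0 left
bin 10: place 3, 7 left
bin 6: place 2, 0 left
bin 10: place 3, 4 left
Final bins: [3,6] [6,4] [9] [3,6] [6,4] [8,2] [3,7] [9] [4,6] [3,3].

10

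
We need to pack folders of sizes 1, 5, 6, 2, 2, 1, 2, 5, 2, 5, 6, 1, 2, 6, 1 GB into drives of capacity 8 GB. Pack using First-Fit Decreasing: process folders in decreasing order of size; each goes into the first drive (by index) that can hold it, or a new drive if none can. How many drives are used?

6

Sorted descending: 6, 6, 6, 5, 5, 5, 2, 2, 2, 2, 2, 1, 1, 1, 1.
drive 1: place 6 GB, 2 GB left
drive 2: place 6 GB, 2 GB left
drive 3: place 6 GB, 2 GB left
drive 4: place 5 GB, 3 GB left
drive 5: place 5 GB, 3 GB left
drive 6: place 5 GB, 3 GB left
drive 1: place 2 GB, 0 GB left
drive 2: place 2 GB, 0 GB left
drive 3: place 2 GB, 0 GB left
drive 4: place 2 GB, 1 GB left
drive 5: place 2 GB, 1 GB left
drive 4: place 1 GB, 0 GB left
drive 5: place 1 GB, 0 GB left
drive 6: place 1 GB, 2 GB left
drive 6: place 1 GB, 1 GB left
Final drives: [6,2] [6,2] [6,2] [5,2,1] [5,2,1] [5,1,1].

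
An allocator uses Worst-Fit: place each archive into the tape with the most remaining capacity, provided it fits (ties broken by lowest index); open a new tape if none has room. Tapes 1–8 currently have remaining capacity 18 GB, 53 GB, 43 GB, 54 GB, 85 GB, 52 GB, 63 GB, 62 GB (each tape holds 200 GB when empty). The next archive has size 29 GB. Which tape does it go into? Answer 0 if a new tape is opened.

Tapes with room: tape 2 (53 GB), tape 3 (43 GB), tape 4 (54 GB), tape 5 (85 GB), tape 6 (52 GB), tape 7 (63 GB), tape 8 (62 GB).
Most room is tape 5 with 85 GB free.

5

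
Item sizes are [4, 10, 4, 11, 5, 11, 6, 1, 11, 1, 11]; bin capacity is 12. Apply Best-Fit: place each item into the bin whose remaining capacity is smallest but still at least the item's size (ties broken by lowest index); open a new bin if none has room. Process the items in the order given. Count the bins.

7 bins

Put 4 in bin 1; 8 remain.
Put 10 in bin 2; 2 remain.
Put 4 in bin 1; 4 remain.
Put 11 in bin 3; 1 remain.
Put 5 in bin 4; 7 remain.
Put 11 in bin 5; 1 remain.
Put 6 in bin 4; 1 remain.
Put 1 in bin 3; 0 remain.
Put 11 in bin 6; 1 remain.
Put 1 in bin 4; 0 remain.
Put 11 in bin 7; 1 remain.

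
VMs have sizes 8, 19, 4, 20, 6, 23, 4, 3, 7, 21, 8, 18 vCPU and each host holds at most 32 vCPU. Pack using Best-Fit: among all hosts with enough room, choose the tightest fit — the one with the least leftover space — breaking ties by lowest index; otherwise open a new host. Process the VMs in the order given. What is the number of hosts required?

5

host 1: place 8 vCPU, 24 vCPU left
host 1: place 19 vCPU, 5 vCPU left
host 1: place 4 vCPU, 1 vCPU left
host 2: place 20 vCPU, 12 vCPU left
host 2: place 6 vCPU, 6 vCPU left
host 3: place 23 vCPU, 9 vCPU left
host 2: place 4 vCPU, 2 vCPU left
host 3: place 3 vCPU, 6 vCPU left
host 4: place 7 vCPU, 25 vCPU left
host 4: place 21 vCPU, 4 vCPU left
host 5: place 8 vCPU, 24 vCPU left
host 5: place 18 vCPU, 6 vCPU left
Final hosts: [8,19,4] [20,6,4] [23,3] [7,21] [8,18].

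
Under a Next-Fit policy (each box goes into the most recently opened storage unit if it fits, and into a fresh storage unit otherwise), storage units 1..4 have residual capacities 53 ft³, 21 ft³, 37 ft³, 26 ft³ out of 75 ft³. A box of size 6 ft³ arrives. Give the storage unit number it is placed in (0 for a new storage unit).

4

Next-Fit only looks at storage unit 4, which has 26 ft³ free.
6 ft³ fits there.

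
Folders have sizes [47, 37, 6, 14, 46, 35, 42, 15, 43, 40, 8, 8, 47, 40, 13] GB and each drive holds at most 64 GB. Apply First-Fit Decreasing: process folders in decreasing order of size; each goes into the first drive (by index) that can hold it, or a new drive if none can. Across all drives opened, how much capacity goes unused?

135

Sorted descending: 47, 47, 46, 43, 42, 40, 40, 37, 35, 15, 14, 13, 8, 8, 6.
drive 1: place 47 GB, 17 GB left
drive 2: place 47 GB, 17 GB left
drive 3: place 46 GB, 18 GB left
drive 4: place 43 GB, 21 GB left
drive 5: place 42 GB, 22 GB left
drive 6: place 40 GB, 24 GB left
drive 7: place 40 GB, 24 GB left
drive 8: place 37 GB, 27 GB left
drive 9: place 35 GB, 29 GB left
drive 1: place 15 GB, 2 GB left
drive 2: place 14 GB, 3 GB left
drive 3: place 13 GB, 5 GB left
drive 4: place 8 GB, 13 GB left
drive 4: place 8 GB, 5 GB left
drive 5: place 6 GB, 16 GB left
9 drives × 64 GB = 576 GB; used 441 GB; unused 135 GB.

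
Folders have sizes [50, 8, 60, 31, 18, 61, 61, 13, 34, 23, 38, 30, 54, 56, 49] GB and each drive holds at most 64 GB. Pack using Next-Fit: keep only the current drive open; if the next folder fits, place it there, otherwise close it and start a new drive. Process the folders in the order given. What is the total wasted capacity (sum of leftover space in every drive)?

Put 50 GB in drive 1; 14 GB remain.
Put 8 GB in drive 1; 6 GB remain.
Put 60 GB in drive 2; 4 GB remain.
Put 31 GB in drive 3; 33 GB remain.
Put 18 GB in drive 3; 15 GB remain.
Put 61 GB in drive 4; 3 GB remain.
Put 61 GB in drive 5; 3 GB remain.
Put 13 GB in drive 6; 51 GB remain.
Put 34 GB in drive 6; 17 GB remain.
Put 23 GB in drive 7; 41 GB remain.
Put 38 GB in drive 7; 3 GB remain.
Put 30 GB in drive 8; 34 GB remain.
Put 54 GB in drive 9; 10 GB remain.
Put 56 GB in drive 10; 8 GB remain.
Put 49 GB in drive 11; 15 GB remain.
11 drives × 64 GB = 704 GB; used 586 GB; unused 118 GB.

118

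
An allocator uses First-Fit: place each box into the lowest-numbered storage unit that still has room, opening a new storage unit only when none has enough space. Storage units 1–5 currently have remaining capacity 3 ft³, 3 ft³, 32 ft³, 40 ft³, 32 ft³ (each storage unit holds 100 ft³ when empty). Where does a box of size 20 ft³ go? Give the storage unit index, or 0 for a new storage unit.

Storage units with room: storage unit 3 (32 ft³), storage unit 4 (40 ft³), storage unit 5 (32 ft³).
The first with room is storage unit 3.

3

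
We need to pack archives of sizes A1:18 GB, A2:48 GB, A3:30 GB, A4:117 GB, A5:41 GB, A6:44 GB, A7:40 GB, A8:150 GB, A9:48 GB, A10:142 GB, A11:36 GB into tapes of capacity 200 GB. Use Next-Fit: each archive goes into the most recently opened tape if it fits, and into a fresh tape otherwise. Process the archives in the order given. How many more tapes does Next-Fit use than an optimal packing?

Next-Fit: [18,48,30] [117,41] [44,40] [150,48] [142,36] → 5 tapes.
Total size 714 GB; any packing needs at least ⌈714/200⌉ = 4 tapes.
An optimal packing achieves that bound: [150,48] [142,48] [117,44,36] [41,40,30,18] → 4 tapes.
Excess: 5 − 4 = 1.

1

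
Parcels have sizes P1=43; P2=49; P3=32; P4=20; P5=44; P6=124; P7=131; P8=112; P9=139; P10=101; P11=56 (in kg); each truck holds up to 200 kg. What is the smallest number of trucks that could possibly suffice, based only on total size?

Total size = 43 + 49 + 32 + 20 + 44 + 124 + 131 + 112 + 139 + 101 + 56 = 851 kg.
⌈851 / 200⌉ = 5.

5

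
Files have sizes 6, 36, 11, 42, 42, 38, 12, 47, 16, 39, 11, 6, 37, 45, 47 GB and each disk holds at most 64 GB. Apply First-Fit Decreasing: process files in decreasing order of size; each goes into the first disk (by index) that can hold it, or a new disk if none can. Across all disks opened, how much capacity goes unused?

141

Sorted descending: 47, 47, 45, 42, 42, 39, 38, 37, 36, 16, 12, 11, 11, 6, 6.
Put 47 GB in disk 1; 17 GB remain.
Put 47 GB in disk 2; 17 GB remain.
Put 45 GB in disk 3; 19 GB remain.
Put 42 GB in disk 4; 22 GB remain.
Put 42 GB in disk 5; 22 GB remain.
Put 39 GB in disk 6; 25 GB remain.
Put 38 GB in disk 7; 26 GB remain.
Put 37 GB in disk 8; 27 GB remain.
Put 36 GB in disk 9; 28 GB remain.
Put 16 GB in disk 1; 1 GB remain.
Put 12 GB in disk 2; 5 GB remain.
Put 11 GB in disk 3; 8 GB remain.
Put 11 GB in disk 4; 11 GB remain.
Put 6 GB in disk 3; 2 GB remain.
Put 6 GB in disk 4; 5 GB remain.
9 disks × 64 GB = 576 GB; used 435 GB; unused 141 GB.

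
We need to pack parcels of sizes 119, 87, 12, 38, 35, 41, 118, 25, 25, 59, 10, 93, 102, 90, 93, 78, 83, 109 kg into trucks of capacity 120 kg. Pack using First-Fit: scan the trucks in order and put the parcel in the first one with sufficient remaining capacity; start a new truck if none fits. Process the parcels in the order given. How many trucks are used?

12

truck 1: place 119 kg, 1 kg left
truck 2: place 87 kg, 33 kg left
truck 2: place 12 kg, 21 kg left
truck 3: place 38 kg, 82 kg left
truck 3: place 35 kg, 47 kg left
truck 3: place 41 kg, 6 kg left
truck 4: place 118 kg, 2 kg left
truck 5: place 25 kg, 95 kg left
truck 5: place 25 kg, 70 kg left
truck 5: place 59 kg, 11 kg left
truck 2: place 10 kg, 11 kg left
truck 6: place 93 kg, 27 kg left
truck 7: place 102 kg, 18 kg left
truck 8: place 90 kg, 30 kg left
truck 9: place 93 kg, 27 kg left
truck 10: place 78 kg, 42 kg left
truck 11: place 83 kg, 37 kg left
truck 12: place 109 kg, 11 kg left
Final trucks: [119] [87,12,10] [38,35,41] [118] [25,25,59] [93] [102] [90] [93] [78] [83] [109].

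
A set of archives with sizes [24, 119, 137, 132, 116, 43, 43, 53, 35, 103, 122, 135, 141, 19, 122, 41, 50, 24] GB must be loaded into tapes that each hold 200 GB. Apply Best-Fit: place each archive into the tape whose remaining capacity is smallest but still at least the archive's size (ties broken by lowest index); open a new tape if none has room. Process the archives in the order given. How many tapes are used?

9

tape 1: place 24 GB, 176 GB left
tape 1: place 119 GB, 57 GB left
tape 2: place 137 GB, 63 GB left
tape 3: place 132 GB, 68 GB left
tape 4: place 116 GB, 84 GB left
tape 1: place 43 GB, 14 GB left
tape 2: place 43 GB, 20 GB left
tape 3: place 53 GB, 15 GB left
tape 4: place 35 GB, 49 GB left
tape 5: place 103 GB, 97 GB left
tape 6: place 122 GB, 78 GB left
tape 7: place 135 GB, 65 GB left
tape 8: place 141 GB, 59 GB left
tape 2: place 19 GB, 1 GB left
tape 9: place 122 GB, 78 GB left
tape 4: place 41 GB, 8 GB left
tape 8: place 50 GB, 9 GB left
tape 7: place 24 GB, 41 GB left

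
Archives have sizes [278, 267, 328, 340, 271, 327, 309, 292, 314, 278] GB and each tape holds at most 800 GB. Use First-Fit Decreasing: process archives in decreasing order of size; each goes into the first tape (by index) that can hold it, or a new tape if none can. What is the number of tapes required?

Sorted descending: 340, 328, 327, 314, 309, 292, 278, 278, 271, 267.
tape 1: place 340 GB, 460 GB left
tape 1: place 328 GB, 132 GB left
tape 2: place 327 GB, 473 GB left
tape 2: place 314 GB, 159 GB left
tape 3: place 309 GB, 491 GB left
tape 3: place 292 GB, 199 GB left
tape 4: place 278 GB, 522 GB left
tape 4: place 278 GB, 244 GB left
tape 5: place 271 GB, 529 GB left
tape 5: place 267 GB, 262 GB left
Final tapes: [340,328] [327,314] [309,292] [278,278] [271,267].

5 tapes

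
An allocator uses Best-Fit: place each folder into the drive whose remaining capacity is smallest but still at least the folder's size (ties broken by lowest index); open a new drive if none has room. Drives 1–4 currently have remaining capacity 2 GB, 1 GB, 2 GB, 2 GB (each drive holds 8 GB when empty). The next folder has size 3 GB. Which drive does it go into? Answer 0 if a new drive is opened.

0

No drive has ≥ 3 GB free, so a new drive is opened.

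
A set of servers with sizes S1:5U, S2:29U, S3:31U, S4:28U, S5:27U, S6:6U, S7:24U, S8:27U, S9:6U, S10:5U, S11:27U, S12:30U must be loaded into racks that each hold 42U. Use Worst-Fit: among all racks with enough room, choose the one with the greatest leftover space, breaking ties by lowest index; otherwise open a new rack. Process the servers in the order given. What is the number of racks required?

S1 (5U) → rack 1 (remaining 37U)
S2 (29U) → rack 1 (remaining 8U)
S3 (31U) → rack 2 (remaining 11U)
S4 (28U) → rack 3 (remaining 14U)
S5 (27U) → rack 4 (remaining 15U)
S6 (6U) → rack 4 (remaining 9U)
S7 (24U) → rack 5 (remaining 18U)
S8 (27U) → rack 6 (remaining 15U)
S9 (6U) → rack 5 (remaining 12U)
S10 (5U) → rack 6 (remaining 10U)
S11 (27U) → rack 7 (remaining 15U)
S12 (30U) → rack 8 (remaining 12U)
Final racks: [5,29] [31] [28] [27,6] [24,6] [27,5] [27] [30].

8 racks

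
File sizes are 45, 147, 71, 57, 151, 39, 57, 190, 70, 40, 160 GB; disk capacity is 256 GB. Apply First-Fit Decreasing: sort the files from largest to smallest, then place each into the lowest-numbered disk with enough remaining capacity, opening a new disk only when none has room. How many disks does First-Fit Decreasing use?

Sorted descending: 190, 160, 151, 147, 71, 70, 57, 57, 45, 40, 39.
disk 1: place 190 GB, 66 GB left
disk 2: place 160 GB, 96 GB left
disk 3: place 151 GB, 105 GB left
disk 4: place 147 GB, 109 GB left
disk 2: place 71 GB, 25 GB left
disk 3: place 70 GB, 35 GB left
disk 1: place 57 GB, 9 GB left
disk 4: place 57 GB, 52 GB left
disk 4: place 45 GB, 7 GB left
disk 5: place 40 GB, 216 GB left
disk 5: place 39 GB, 177 GB left

5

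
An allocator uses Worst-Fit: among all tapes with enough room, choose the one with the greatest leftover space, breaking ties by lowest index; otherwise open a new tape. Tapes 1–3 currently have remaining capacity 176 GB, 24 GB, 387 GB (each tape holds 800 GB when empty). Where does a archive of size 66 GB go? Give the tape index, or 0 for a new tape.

Tapes with room: tape 1 (176 GB), tape 3 (387 GB).
Most room is tape 3 with 387 GB free.

3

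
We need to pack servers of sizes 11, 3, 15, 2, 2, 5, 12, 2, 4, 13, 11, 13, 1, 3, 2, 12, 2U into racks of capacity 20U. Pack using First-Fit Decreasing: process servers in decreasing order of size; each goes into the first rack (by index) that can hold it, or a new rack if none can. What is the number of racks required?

Sorted descending: 15, 13, 13, 12, 12, 11, 11, 5, 4, 3, 3, 2, 2, 2, 2, 2, 1.
rack 1: place 15U, 5U left
rack 2: place 13U, 7U left
rack 3: place 13U, 7U left
rack 4: place 12U, 8U left
rack 5: place 12U, 8U left
rack 6: place 11U, 9U left
rack 7: place 11U, 9U left
rack 1: place 5U, 0U left
rack 2: place 4U, 3U left
rack 2: place 3U, 0U left
rack 3: place 3U, 4U left
rack 3: place 2U, 2U left
rack 3: place 2U, 0U left
rack 4: place 2U, 6U left
rack 4: place 2U, 4U left
rack 4: place 2U, 2U left
rack 4: place 1U, 1U left
Final racks: [15,5] [13,4,3] [13,3,2,2] [12,2,2,2,1] [12] [11] [11].

7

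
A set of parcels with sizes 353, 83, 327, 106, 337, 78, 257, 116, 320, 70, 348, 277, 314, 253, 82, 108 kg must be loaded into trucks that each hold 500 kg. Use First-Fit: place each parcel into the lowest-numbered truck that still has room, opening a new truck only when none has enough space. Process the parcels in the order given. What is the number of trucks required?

truck 1: place 353 kg, 147 kg left
truck 1: place 83 kg, 64 kg left
truck 2: place 327 kg, 173 kg left
truck 2: place 106 kg, 67 kg left
truck 3: place 337 kg, 163 kg left
truck 3: place 78 kg, 85 kg left
truck 4: place 257 kg, 243 kg left
truck 4: place 116 kg, 127 kg left
truck 5: place 320 kg, 180 kg left
truck 3: place 70 kg, 15 kg left
truck 6: place 348 kg, 152 kg left
truck 7: place 277 kg, 223 kg left
truck 8: place 314 kg, 186 kg left
truck 9: place 253 kg, 247 kg left
truck 4: place 82 kg, 45 kg left
truck 5: place 108 kg, 72 kg left

9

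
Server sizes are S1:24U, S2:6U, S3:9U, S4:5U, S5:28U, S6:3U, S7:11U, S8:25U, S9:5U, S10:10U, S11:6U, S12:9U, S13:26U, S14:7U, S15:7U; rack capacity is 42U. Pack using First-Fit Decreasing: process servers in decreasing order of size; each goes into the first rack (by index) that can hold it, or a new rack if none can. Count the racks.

5 racks

Sorted descending: 28, 26, 25, 24, 11, 10, 9, 9, 7, 7, 6, 6, 5, 5, 3.
Put 28U in rack 1; 14U remain.
Put 26U in rack 2; 16U remain.
Put 25U in rack 3; 17U remain.
Put 24U in rack 4; 18U remain.
Put 11U in rack 1; 3U remain.
Put 10U in rack 2; 6U remain.
Put 9U in rack 3; 8U remain.
Put 9U in rack 4; 9U remain.
Put 7U in rack 3; 1U remain.
Put 7U in rack 4; 2U remain.
Put 6U in rack 2; 0U remain.
Put 6U in rack 5; 36U remain.
Put 5U in rack 5; 31U remain.
Put 5U in rack 5; 26U remain.
Put 3U in rack 1; 0U remain.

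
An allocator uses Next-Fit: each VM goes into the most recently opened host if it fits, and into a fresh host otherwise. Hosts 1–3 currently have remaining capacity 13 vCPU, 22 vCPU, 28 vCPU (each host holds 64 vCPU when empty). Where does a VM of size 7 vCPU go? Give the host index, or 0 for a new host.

3

Next-Fit only looks at host 3, which has 28 vCPU free.
7 vCPU fits there.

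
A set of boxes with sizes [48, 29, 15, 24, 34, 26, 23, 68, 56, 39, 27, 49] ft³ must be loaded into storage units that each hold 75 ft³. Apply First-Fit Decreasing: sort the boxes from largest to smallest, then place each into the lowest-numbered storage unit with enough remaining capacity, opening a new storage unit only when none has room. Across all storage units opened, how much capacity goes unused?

87

Sorted descending: 68, 56, 49, 48, 39, 34, 29, 27, 26, 24, 23, 15.
68 ft³ → storage unit 1 (remaining 7 ft³)
56 ft³ → storage unit 2 (remaining 19 ft³)
49 ft³ → storage unit 3 (remaining 26 ft³)
48 ft³ → storage unit 4 (remaining 27 ft³)
39 ft³ → storage unit 5 (remaining 36 ft³)
34 ft³ → storage unit 5 (remaining 2 ft³)
29 ft³ → storage unit 6 (remaining 46 ft³)
27 ft³ → storage unit 4 (remaining 0 ft³)
26 ft³ → storage unit 3 (remaining 0 ft³)
24 ft³ → storage unit 6 (remaining 22 ft³)
23 ft³ → storage unit 7 (remaining 52 ft³)
15 ft³ → storage unit 2 (remaining 4 ft³)
7 storage units × 75 ft³ = 525 ft³; used 438 ft³; unused 87 ft³.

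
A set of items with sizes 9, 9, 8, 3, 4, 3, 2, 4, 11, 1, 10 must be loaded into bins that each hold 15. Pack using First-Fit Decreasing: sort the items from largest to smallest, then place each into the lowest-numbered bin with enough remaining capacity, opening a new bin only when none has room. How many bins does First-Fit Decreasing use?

Sorted descending: 11, 10, 9, 9, 8, 4, 4, 3, 3, 2, 1.
Put 11 in bin 1; 4 remain.
Put 10 in bin 2; 5 remain.
Put 9 in bin 3; 6 remain.
Put 9 in bin 4; 6 remain.
Put 8 in bin 5; 7 remain.
Put 4 in bin 1; 0 remain.
Put 4 in bin 2; 1 remain.
Put 3 in bin 3; 3 remain.
Put 3 in bin 3; 0 remain.
Put 2 in bin 4; 4 remain.
Put 1 in bin 2; 0 remain.

5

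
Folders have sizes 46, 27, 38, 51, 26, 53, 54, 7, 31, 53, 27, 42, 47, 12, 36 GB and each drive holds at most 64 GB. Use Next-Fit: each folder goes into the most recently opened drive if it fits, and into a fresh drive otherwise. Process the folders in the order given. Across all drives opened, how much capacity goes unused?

Put 46 GB in drive 1; 18 GB remain.
Put 27 GB in drive 2; 37 GB remain.
Put 38 GB in drive 3; 26 GB remain.
Put 51 GB in drive 4; 13 GB remain.
Put 26 GB in drive 5; 38 GB remain.
Put 53 GB in drive 6; 11 GB remain.
Put 54 GB in drive 7; 10 GB remain.
Put 7 GB in drive 7; 3 GB remain.
Put 31 GB in drive 8; 33 GB remain.
Put 53 GB in drive 9; 11 GB remain.
Put 27 GB in drive 10; 37 GB remain.
Put 42 GB in drive 11; 22 GB remain.
Put 47 GB in drive 12; 17 GB remain.
Put 12 GB in drive 12; 5 GB remain.
Put 36 GB in drive 13; 28 GB remain.
13 drives × 64 GB = 832 GB; used 550 GB; unused 282 GB.

282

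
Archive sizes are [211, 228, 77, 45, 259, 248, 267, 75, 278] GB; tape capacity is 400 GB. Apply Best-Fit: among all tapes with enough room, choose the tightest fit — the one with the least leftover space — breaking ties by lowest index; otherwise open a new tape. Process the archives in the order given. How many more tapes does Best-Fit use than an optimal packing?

0

Best-Fit: [211] [228,77,45] [259] [248] [267,75] [278] → 6 tapes.
6 archives exceed 200 GB (half the capacity), and no two of those can share a tape, so at least 6 tapes are needed.
So 6 is already optimal.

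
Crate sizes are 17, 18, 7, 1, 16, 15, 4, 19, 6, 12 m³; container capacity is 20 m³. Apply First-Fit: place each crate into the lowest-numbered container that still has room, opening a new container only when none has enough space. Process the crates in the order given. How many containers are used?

7

container 1: place 17 m³, 3 m³ left
container 2: place 18 m³, 2 m³ left
container 3: place 7 m³, 13 m³ left
container 1: place 1 m³, 2 m³ left
container 4: place 16 m³, 4 m³ left
container 5: place 15 m³, 5 m³ left
container 3: place 4 m³, 9 m³ left
container 6: place 19 m³, 1 m³ left
container 3: place 6 m³, 3 m³ left
container 7: place 12 m³, 8 m³ left
Final containers: [17,1] [18] [7,4,6] [16] [15] [19] [12].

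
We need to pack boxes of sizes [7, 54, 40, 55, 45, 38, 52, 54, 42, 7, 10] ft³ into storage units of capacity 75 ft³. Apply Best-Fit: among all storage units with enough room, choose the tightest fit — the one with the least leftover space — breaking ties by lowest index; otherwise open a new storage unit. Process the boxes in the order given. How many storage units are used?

8 storage units

Put 7 ft³ in storage unit 1; 68 ft³ remain.
Put 54 ft³ in storage unit 1; 14 ft³ remain.
Put 40 ft³ in storage unit 2; 35 ft³ remain.
Put 55 ft³ in storage unit 3; 20 ft³ remain.
Put 45 ft³ in storage unit 4; 30 ft³ remain.
Put 38 ft³ in storage unit 5; 37 ft³ remain.
Put 52 ft³ in storage unit 6; 23 ft³ remain.
Put 54 ft³ in storage unit 7; 21 ft³ remain.
Put 42 ft³ in storage unit 8; 33 ft³ remain.
Put 7 ft³ in storage unit 1; 7 ft³ remain.
Put 10 ft³ in storage unit 3; 10 ft³ remain.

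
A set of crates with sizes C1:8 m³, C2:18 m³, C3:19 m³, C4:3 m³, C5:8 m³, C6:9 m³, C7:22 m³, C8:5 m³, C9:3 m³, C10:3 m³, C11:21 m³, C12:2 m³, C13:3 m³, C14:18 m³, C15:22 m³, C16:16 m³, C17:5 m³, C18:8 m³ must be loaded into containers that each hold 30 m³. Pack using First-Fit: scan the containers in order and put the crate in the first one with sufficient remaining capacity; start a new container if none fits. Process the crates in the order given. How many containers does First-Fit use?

8

Put C1 (8 m³) in container 1; 22 m³ remain.
Put C2 (18 m³) in container 1; 4 m³ remain.
Put C3 (19 m³) in container 2; 11 m³ remain.
Put C4 (3 m³) in container 1; 1 m³ remain.
Put C5 (8 m³) in container 2; 3 m³ remain.
Put C6 (9 m³) in container 3; 21 m³ remain.
Put C7 (22 m³) in container 4; 8 m³ remain.
Put C8 (5 m³) in container 3; 16 m³ remain.
Put C9 (3 m³) in container 2; 0 m³ remain.
Put C10 (3 m³) in container 3; 13 m³ remain.
Put C11 (21 m³) in container 5; 9 m³ remain.
Put C12 (2 m³) in container 3; 11 m³ remain.
Put C13 (3 m³) in container 3; 8 m³ remain.
Put C14 (18 m³) in container 6; 12 m³ remain.
Put C15 (22 m³) in container 7; 8 m³ remain.
Put C16 (16 m³) in container 8; 14 m³ remain.
Put C17 (5 m³) in container 3; 3 m³ remain.
Put C18 (8 m³) in container 4; 0 m³ remain.
Final containers: [8,18,3] [19,8,3] [9,5,3,2,3,5] [22,8] [21] [18] [22] [16].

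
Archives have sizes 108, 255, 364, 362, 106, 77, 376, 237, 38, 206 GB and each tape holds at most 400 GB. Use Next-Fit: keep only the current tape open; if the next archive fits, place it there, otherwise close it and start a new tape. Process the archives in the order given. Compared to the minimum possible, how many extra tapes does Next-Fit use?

Next-Fit: [108,255] [364] [362] [106,77] [376] [237,38] [206] → 7 tapes.
Total size 2129 GB; any packing needs at least ⌈2129/400⌉ = 6 tapes.
An optimal packing achieves that bound: [376] [364] [362,38] [255,108] [237,106] [206,77] → 6 tapes.
Excess: 7 − 6 = 1.

1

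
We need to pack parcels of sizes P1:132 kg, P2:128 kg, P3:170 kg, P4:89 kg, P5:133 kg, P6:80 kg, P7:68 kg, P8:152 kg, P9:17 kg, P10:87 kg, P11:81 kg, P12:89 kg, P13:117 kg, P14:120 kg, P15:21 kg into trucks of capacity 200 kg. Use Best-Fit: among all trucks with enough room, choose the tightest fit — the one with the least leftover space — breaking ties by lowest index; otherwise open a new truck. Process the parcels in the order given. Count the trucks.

10

Put P1 (132 kg) in truck 1; 68 kg remain.
Put P2 (128 kg) in truck 2; 72 kg remain.
Put P3 (170 kg) in truck 3; 30 kg remain.
Put P4 (89 kg) in truck 4; 111 kg remain.
Put P5 (133 kg) in truck 5; 67 kg remain.
Put P6 (80 kg) in truck 4; 31 kg remain.
Put P7 (68 kg) in truck 1; 0 kg remain.
Put P8 (152 kg) in truck 6; 48 kg remain.
Put P9 (17 kg) in truck 3; 13 kg remain.
Put P10 (87 kg) in truck 7; 113 kg remain.
Put P11 (81 kg) in truck 7; 32 kg remain.
Put P12 (89 kg) in truck 8; 111 kg remain.
Put P13 (117 kg) in truck 9; 83 kg remain.
Put P14 (120 kg) in truck 10; 80 kg remain.
Put P15 (21 kg) in truck 4; 10 kg remain.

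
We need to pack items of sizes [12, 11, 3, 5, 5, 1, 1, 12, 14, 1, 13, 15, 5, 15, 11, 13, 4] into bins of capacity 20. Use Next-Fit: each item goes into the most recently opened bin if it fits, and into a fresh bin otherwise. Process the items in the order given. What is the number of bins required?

12 → bin 1 (remaining 8)
11 → bin 2 (remaining 9)
3 → bin 2 (remaining 6)
5 → bin 2 (remaining 1)
5 → bin 3 (remaining 15)
1 → bin 3 (remaining 14)
1 → bin 3 (remaining 13)
12 → bin 3 (remaining 1)
14 → bin 4 (remaining 6)
1 → bin 4 (remaining 5)
13 → bin 5 (remaining 7)
15 → bin 6 (remaining 5)
5 → bin 6 (remaining 0)
15 → bin 7 (remaining 5)
11 → bin 8 (remaining 9)
13 → bin 9 (remaining 7)
4 → bin 9 (remaining 3)

9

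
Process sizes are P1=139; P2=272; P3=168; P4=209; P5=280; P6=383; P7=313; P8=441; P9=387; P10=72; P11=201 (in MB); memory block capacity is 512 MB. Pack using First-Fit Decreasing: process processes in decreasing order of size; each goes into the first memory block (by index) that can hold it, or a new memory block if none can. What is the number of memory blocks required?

7

Sorted descending: 441, 387, 383, 313, 280, 272, 209, 201, 168, 139, 72.
Put 441 MB in memory block 1; 71 MB remain.
Put 387 MB in memory block 2; 125 MB remain.
Put 383 MB in memory block 3; 129 MB remain.
Put 313 MB in memory block 4; 199 MB remain.
Put 280 MB in memory block 5; 232 MB remain.
Put 272 MB in memory block 6; 240 MB remain.
Put 209 MB in memory block 5; 23 MB remain.
Put 201 MB in memory block 6; 39 MB remain.
Put 168 MB in memory block 4; 31 MB remain.
Put 139 MB in memory block 7; 373 MB remain.
Put 72 MB in memory block 2; 53 MB remain.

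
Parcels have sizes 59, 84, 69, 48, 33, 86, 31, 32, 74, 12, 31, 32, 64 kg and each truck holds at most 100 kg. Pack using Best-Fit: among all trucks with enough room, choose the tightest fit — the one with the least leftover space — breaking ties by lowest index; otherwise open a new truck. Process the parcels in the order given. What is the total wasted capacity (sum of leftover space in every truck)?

145

59 kg → truck 1 (remaining 41 kg)
84 kg → truck 2 (remaining 16 kg)
69 kg → truck 3 (remaining 31 kg)
48 kg → truck 4 (remaining 52 kg)
33 kg → truck 1 (remaining 8 kg)
86 kg → truck 5 (remaining 14 kg)
31 kg → truck 3 (remaining 0 kg)
32 kg → truck 4 (remaining 20 kg)
74 kg → truck 6 (remaining 26 kg)
12 kg → truck 5 (remaining 2 kg)
31 kg → truck 7 (remaining 69 kg)
32 kg → truck 7 (remaining 37 kg)
64 kg → truck 8 (remaining 36 kg)
8 trucks × 100 kg = 800 kg; used 655 kg; unused 145 kg.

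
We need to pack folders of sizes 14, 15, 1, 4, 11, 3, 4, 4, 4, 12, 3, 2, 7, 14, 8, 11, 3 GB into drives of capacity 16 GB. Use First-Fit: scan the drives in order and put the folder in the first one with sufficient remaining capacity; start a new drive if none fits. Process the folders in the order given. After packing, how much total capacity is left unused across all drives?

24

Put 14 GB in drive 1; 2 GB remain.
Put 15 GB in drive 2; 1 GB remain.
Put 1 GB in drive 1; 1 GB remain.
Put 4 GB in drive 3; 12 GB remain.
Put 11 GB in drive 3; 1 GB remain.
Put 3 GB in drive 4; 13 GB remain.
Put 4 GB in drive 4; 9 GB remain.
Put 4 GB in drive 4; 5 GB remain.
Put 4 GB in drive 4; 1 GB remain.
Put 12 GB in drive 5; 4 GB remain.
Put 3 GB in drive 5; 1 GB remain.
Put 2 GB in drive 6; 14 GB remain.
Put 7 GB in drive 6; 7 GB remain.
Put 14 GB in drive 7; 2 GB remain.
Put 8 GB in drive 8; 8 GB remain.
Put 11 GB in drive 9; 5 GB remain.
Put 3 GB in drive 6; 4 GB remain.
9 drives × 16 GB = 144 GB; used 120 GB; unused 24 GB.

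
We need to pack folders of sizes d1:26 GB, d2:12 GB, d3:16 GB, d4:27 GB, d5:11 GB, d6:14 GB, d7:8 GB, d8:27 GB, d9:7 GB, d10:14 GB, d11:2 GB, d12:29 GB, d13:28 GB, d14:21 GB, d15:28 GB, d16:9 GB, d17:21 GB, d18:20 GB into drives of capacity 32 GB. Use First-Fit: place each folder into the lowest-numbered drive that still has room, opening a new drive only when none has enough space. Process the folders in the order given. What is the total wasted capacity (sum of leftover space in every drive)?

64

d1 (26 GB) → drive 1 (remaining 6 GB)
d2 (12 GB) → drive 2 (remaining 20 GB)
d3 (16 GB) → drive 2 (remaining 4 GB)
d4 (27 GB) → drive 3 (remaining 5 GB)
d5 (11 GB) → drive 4 (remaining 21 GB)
d6 (14 GB) → drive 4 (remaining 7 GB)
d7 (8 GB) → drive 5 (remaining 24 GB)
d8 (27 GB) → drive 6 (remaining 5 GB)
d9 (7 GB) → drive 4 (remaining 0 GB)
d10 (14 GB) → drive 5 (remaining 10 GB)
d11 (2 GB) → drive 1 (remaining 4 GB)
d12 (29 GB) → drive 7 (remaining 3 GB)
d13 (28 GB) → drive 8 (remaining 4 GB)
d14 (21 GB) → drive 9 (remaining 11 GB)
d15 (28 GB) → drive 10 (remaining 4 GB)
d16 (9 GB) → drive 5 (remaining 1 GB)
d17 (21 GB) → drive 11 (remaining 11 GB)
d18 (20 GB) → drive 12 (remaining 12 GB)
12 drives × 32 GB = 384 GB; used 320 GB; unused 64 GB.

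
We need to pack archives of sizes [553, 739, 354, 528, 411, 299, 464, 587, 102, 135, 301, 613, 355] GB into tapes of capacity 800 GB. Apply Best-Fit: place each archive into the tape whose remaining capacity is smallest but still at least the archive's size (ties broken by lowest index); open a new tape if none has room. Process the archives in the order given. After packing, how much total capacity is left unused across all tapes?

553 GB → tape 1 (remaining 247 GB)
739 GB → tape 2 (remaining 61 GB)
354 GB → tape 3 (remaining 446 GB)
528 GB → tape 4 (remaining 272 GB)
411 GB → tape 3 (remaining 35 GB)
299 GB → tape 5 (remaining 501 GB)
464 GB → tape 5 (remaining 37 GB)
587 GB → tape 6 (remaining 213 GB)
102 GB → tape 6 (remaining 111 GB)
135 GB → tape 1 (remaining 112 GB)
301 GB → tape 7 (remaining 499 GB)
613 GB → tape 8 (remaining 187 GB)
355 GB → tape 7 (remaining 144 GB)
8 tapes × 800 GB = 6400 GB; used 5441 GB; unused 959 GB.

959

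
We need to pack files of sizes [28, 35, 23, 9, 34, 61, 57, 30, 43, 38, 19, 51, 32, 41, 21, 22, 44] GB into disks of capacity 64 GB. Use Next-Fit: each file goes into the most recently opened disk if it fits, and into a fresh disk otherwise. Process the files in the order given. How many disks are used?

28 GB → disk 1 (remaining 36 GB)
35 GB → disk 1 (remaining 1 GB)
23 GB → disk 2 (remaining 41 GB)
9 GB → disk 2 (remaining 32 GB)
34 GB → disk 3 (remaining 30 GB)
61 GB → disk 4 (remaining 3 GB)
57 GB → disk 5 (remaining 7 GB)
30 GB → disk 6 (remaining 34 GB)
43 GB → disk 7 (remaining 21 GB)
38 GB → disk 8 (remaining 26 GB)
19 GB → disk 8 (remaining 7 GB)
51 GB → disk 9 (remaining 13 GB)
32 GB → disk 10 (remaining 32 GB)
41 GB → disk 11 (remaining 23 GB)
21 GB → disk 11 (remaining 2 GB)
22 GB → disk 12 (remaining 42 GB)
44 GB → disk 13 (remaining 20 GB)

13 disks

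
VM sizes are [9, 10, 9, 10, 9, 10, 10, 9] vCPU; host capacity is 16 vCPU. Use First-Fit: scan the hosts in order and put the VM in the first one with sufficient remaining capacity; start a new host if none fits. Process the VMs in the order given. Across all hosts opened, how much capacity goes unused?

52

host 1: place 9 vCPU, 7 vCPU left
host 2: place 10 vCPU, 6 vCPU left
host 3: place 9 vCPU, 7 vCPU left
host 4: place 10 vCPU, 6 vCPU left
host 5: place 9 vCPU, 7 vCPU left
host 6: place 10 vCPU, 6 vCPU left
host 7: place 10 vCPU, 6 vCPU left
host 8: place 9 vCPU, 7 vCPU left
8 hosts × 16 vCPU = 128 vCPU; used 76 vCPU; unused 52 vCPU.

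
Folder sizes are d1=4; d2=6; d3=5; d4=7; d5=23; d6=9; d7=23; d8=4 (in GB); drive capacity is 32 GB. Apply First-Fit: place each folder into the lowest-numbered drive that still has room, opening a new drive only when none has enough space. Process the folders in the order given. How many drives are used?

3 drives

d1 (4 GB) → drive 1 (remaining 28 GB)
d2 (6 GB) → drive 1 (remaining 22 GB)
d3 (5 GB) → drive 1 (remaining 17 GB)
d4 (7 GB) → drive 1 (remaining 10 GB)
d5 (23 GB) → drive 2 (remaining 9 GB)
d6 (9 GB) → drive 1 (remaining 1 GB)
d7 (23 GB) → drive 3 (remaining 9 GB)
d8 (4 GB) → drive 2 (remaining 5 GB)
Final drives: [4,6,5,7,9] [23,4] [23].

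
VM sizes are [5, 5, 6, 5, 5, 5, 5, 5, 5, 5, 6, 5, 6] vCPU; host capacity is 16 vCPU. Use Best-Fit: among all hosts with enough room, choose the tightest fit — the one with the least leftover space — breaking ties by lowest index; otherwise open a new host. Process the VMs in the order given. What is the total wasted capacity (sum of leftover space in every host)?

12

Put 5 vCPU in host 1; 11 vCPU remain.
Put 5 vCPU in host 1; 6 vCPU remain.
Put 6 vCPU in host 1; 0 vCPU remain.
Put 5 vCPU in host 2; 11 vCPU remain.
Put 5 vCPU in host 2; 6 vCPU remain.
Put 5 vCPU in host 2; 1 vCPU remain.
Put 5 vCPU in host 3; 11 vCPU remain.
Put 5 vCPU in host 3; 6 vCPU remain.
Put 5 vCPU in host 3; 1 vCPU remain.
Put 5 vCPU in host 4; 11 vCPU remain.
Put 6 vCPU in host 4; 5 vCPU remain.
Put 5 vCPU in host 4; 0 vCPU remain.
Put 6 vCPU in host 5; 10 vCPU remain.
5 hosts × 16 vCPU = 80 vCPU; used 68 vCPU; unused 12 vCPU.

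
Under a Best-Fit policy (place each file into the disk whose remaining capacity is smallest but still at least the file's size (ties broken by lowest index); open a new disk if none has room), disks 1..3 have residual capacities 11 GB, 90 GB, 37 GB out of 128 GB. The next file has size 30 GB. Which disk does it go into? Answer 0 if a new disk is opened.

3

Disks with room: disk 2 (90 GB), disk 3 (37 GB).
Tightest fit is disk 3 with 37 GB free.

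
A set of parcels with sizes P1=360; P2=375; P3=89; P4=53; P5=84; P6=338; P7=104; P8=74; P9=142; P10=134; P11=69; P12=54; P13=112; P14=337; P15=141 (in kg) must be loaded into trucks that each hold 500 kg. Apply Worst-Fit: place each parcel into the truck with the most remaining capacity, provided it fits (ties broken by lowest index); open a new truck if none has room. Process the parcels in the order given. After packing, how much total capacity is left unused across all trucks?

truck 1: place P1 (360 kg), 140 kg left
truck 2: place P2 (375 kg), 125 kg left
truck 1: place P3 (89 kg), 51 kg left
truck 2: place P4 (53 kg), 72 kg left
truck 3: place P5 (84 kg), 416 kg left
truck 3: place P6 (338 kg), 78 kg left
truck 4: place P7 (104 kg), 396 kg left
truck 4: place P8 (74 kg), 322 kg left
truck 4: place P9 (142 kg), 180 kg left
truck 4: place P10 (134 kg), 46 kg left
truck 3: place P11 (69 kg), 9 kg left
truck 2: place P12 (54 kg), 18 kg left
truck 5: place P13 (112 kg), 388 kg left
truck 5: place P14 (337 kg), 51 kg left
truck 6: place P15 (141 kg), 359 kg left
6 trucks × 500 kg = 3000 kg; used 2466 kg; unused 534 kg.

534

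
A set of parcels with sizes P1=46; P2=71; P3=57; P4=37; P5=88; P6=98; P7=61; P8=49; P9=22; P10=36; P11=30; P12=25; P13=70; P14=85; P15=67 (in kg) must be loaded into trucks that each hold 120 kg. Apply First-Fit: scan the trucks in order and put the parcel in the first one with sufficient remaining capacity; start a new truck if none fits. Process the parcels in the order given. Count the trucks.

9

truck 1: place P1 (46 kg), 74 kg left
truck 1: place P2 (71 kg), 3 kg left
truck 2: place P3 (57 kg), 63 kg left
truck 2: place P4 (37 kg), 26 kg left
truck 3: place P5 (88 kg), 32 kg left
truck 4: place P6 (98 kg), 22 kg left
truck 5: place P7 (61 kg), 59 kg left
truck 5: place P8 (49 kg), 10 kg left
truck 2: place P9 (22 kg), 4 kg left
truck 6: place P10 (36 kg), 84 kg left
truck 3: place P11 (30 kg), 2 kg left
truck 6: place P12 (25 kg), 59 kg left
truck 7: place P13 (70 kg), 50 kg left
truck 8: place P14 (85 kg), 35 kg left
truck 9: place P15 (67 kg), 53 kg left
Final trucks: [46,71] [57,37,22] [88,30] [98] [61,49] [36,25] [70] [85] [67].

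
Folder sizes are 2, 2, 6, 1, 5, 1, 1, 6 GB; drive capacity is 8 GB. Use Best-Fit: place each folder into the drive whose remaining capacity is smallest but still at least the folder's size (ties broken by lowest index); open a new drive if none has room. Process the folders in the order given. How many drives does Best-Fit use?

4

drive 1: place 2 GB, 6 GB left
drive 1: place 2 GB, 4 GB left
drive 2: place 6 GB, 2 GB left
drive 2: place 1 GB, 1 GB left
drive 3: place 5 GB, 3 GB left
drive 2: place 1 GB, 0 GB left
drive 3: place 1 GB, 2 GB left
drive 4: place 6 GB, 2 GB left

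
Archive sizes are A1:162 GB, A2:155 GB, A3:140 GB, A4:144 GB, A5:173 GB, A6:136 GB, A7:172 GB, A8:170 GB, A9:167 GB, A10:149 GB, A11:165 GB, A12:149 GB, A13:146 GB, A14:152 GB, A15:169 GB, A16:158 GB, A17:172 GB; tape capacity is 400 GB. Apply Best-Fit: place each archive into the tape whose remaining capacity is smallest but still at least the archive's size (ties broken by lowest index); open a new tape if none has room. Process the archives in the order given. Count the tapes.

A1 (162 GB) → tape 1 (remaining 238 GB)
A2 (155 GB) → tape 1 (remaining 83 GB)
A3 (140 GB) → tape 2 (remaining 260 GB)
A4 (144 GB) → tape 2 (remaining 116 GB)
A5 (173 GB) → tape 3 (remaining 227 GB)
A6 (136 GB) → tape 3 (remaining 91 GB)
A7 (172 GB) → tape 4 (remaining 228 GB)
A8 (170 GB) → tape 4 (remaining 58 GB)
A9 (167 GB) → tape 5 (remaining 233 GB)
A10 (149 GB) → tape 5 (remaining 84 GB)
A11 (165 GB) → tape 6 (remaining 235 GB)
A12 (149 GB) → tape 6 (remaining 86 GB)
A13 (146 GB) → tape 7 (remaining 254 GB)
A14 (152 GB) → tape 7 (remaining 102 GB)
A15 (169 GB) → tape 8 (remaining 231 GB)
A16 (158 GB) → tape 8 (remaining 73 GB)
A17 (172 GB) → tape 9 (remaining 228 GB)
Final tapes: [162,155] [140,144] [173,136] [172,170] [167,149] [165,149] [146,152] [169,158] [172].

9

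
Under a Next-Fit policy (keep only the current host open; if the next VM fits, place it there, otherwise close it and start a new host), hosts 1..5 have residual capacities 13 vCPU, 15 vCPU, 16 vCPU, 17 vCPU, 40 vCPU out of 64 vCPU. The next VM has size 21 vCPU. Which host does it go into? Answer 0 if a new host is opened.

Next-Fit only looks at host 5, which has 40 vCPU free.
21 vCPU fits there.

5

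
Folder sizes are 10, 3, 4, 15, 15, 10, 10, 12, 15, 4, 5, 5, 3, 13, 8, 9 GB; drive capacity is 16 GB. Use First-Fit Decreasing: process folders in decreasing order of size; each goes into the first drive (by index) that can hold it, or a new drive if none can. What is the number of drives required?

10 drives

Sorted descending: 15, 15, 15, 13, 12, 10, 10, 10, 9, 8, 5, 5, 4, 4, 3, 3.
drive 1: place 15 GB, 1 GB left
drive 2: place 15 GB, 1 GB left
drive 3: place 15 GB, 1 GB left
drive 4: place 13 GB, 3 GB left
drive 5: place 12 GB, 4 GB left
drive 6: place 10 GB, 6 GB left
drive 7: place 10 GB, 6 GB left
drive 8: place 10 GB, 6 GB left
drive 9: place 9 GB, 7 GB left
drive 10: place 8 GB, 8 GB left
drive 6: place 5 GB, 1 GB left
drive 7: place 5 GB, 1 GB left
drive 5: place 4 GB, 0 GB left
drive 8: place 4 GB, 2 GB left
drive 4: place 3 GB, 0 GB left
drive 9: place 3 GB, 4 GB left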